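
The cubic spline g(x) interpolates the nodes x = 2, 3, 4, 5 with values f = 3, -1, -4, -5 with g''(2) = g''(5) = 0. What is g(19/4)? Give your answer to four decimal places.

-4.8594

Put σ_i = g'' at the i-th knot. Here h = (1, 1, 1) and Δ = (-4, -3, -1), so the interior equations h_(i-1)·σ_(i-1) + 2(h_(i-1)+h_i)·σ_i + h_i·σ_(i+1) = 6(Δ_i − Δ_(i-1)) read
  1·σ_0 + 4·σ_1 + 1·σ_2 = 6(Δ_1 - Δ_0) = 6
  1·σ_1 + 4·σ_2 + 1·σ_3 = 6(Δ_2 - Δ_1) = 12
Natural end conditions: σ_0 = σ_3 = 0.
Forward elimination and back-substitution give σ_0 = 0, σ_1 = 4/5, σ_2 = 14/5, σ_3 = 0.
On [4, 5], g(x) = -4 - 29/15·(x - 4) + 7/5·(x - 4)² - 7/15·(x - 4)³.
With (x - 4) = 3/4: g(19/4) = -311/64.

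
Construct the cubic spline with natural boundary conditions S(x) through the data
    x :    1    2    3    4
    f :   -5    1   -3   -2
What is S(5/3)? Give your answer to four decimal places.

Write m_i for S''(x_i). With h_i = 1, 1, 1 and divided differences Δ_i = 6, -4, 1, the continuity of S' gives the tridiagonal system
  1·m_0 + 4·m_1 + 1·m_2 = 6(Δ_1 - Δ_0) = -60
  1·m_1 + 4·m_2 + 1·m_3 = 6(Δ_2 - Δ_1) = 30
Natural end conditions: m_0 = m_3 = 0.
Forward elimination and back-substitution give m_0 = 0, m_1 = -18, m_2 = 12, m_3 = 0.
On [1, 2], S(x) = -5 + 9·(x - 1) + 0·(x - 1)² - 3·(x - 1)³.
With (x - 1) = 2/3: S(5/3) = 1/9.

0.1111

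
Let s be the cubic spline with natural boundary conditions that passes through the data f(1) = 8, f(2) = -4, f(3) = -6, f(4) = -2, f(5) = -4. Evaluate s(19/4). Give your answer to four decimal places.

-3.0647

Write σ_i for s''(x_i). With h_i = 1, 1, 1, 1 and divided differences Δ_i = -12, -2, 4, -2, the continuity of s' gives the tridiagonal system
  1·σ_0 + 4·σ_1 + 1·σ_2 = 6(Δ_1 - Δ_0) = 60
  1·σ_1 + 4·σ_2 + 1·σ_3 = 6(Δ_2 - Δ_1) = 36
  1·σ_2 + 4·σ_3 + 1·σ_4 = 6(Δ_3 - Δ_2) = -36
Natural end conditions: σ_0 = σ_4 = 0.
Solving the tridiagonal system: σ_0 = 0, σ_1 = 90/7, σ_2 = 60/7, σ_3 = -78/7, σ_4 = 0.
On [4, 5], s(x) = -2 + 12/7·(x - 4) - 39/7·(x - 4)² + 13/7·(x - 4)³.
With (x - 4) = 3/4: s(19/4) = -1373/448.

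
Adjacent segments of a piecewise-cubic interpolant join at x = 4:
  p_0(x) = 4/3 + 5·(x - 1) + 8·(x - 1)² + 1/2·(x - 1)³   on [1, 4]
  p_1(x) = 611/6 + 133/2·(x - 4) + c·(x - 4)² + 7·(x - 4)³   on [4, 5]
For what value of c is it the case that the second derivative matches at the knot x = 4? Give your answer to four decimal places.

p_0''(x) = 16 + 3·(x - 1), so p_0''(4) = 25. On the right, p_1''(4) = 2c, so c = 25/2.

12.5000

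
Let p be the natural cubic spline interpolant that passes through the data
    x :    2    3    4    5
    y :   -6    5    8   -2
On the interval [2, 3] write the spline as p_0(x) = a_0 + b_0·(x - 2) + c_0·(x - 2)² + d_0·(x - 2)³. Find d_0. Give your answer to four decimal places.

Write σ_i for p''(x_i). With h_i = 1, 1, 1 and divided differences Δ_i = 11, 3, -10, the continuity of p' gives the tridiagonal system
  1·σ_0 + 4·σ_1 + 1·σ_2 = 6(Δ_1 - Δ_0) = -48
  1·σ_1 + 4·σ_2 + 1·σ_3 = 6(Δ_2 - Δ_1) = -78
Natural end conditions: σ_0 = σ_3 = 0.
Hence σ_0 = 0, σ_1 = -38/5, σ_2 = -88/5, σ_3 = 0.
On [2, 3], with p_0(x) = a_0 + b_0·(x - 2) + c_0·(x - 2)² + d_0·(x - 2)³: c_0 = σ_0/2 = 0, d_0 = (σ_1 - σ_0)/(6h_0) = -19/15, b_0 = Δ_0 - h_0(2σ_0 + σ_1)/6 = 184/15.

-1.2667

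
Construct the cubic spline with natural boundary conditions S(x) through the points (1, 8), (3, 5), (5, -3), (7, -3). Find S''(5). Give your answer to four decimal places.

Write m_i for S''(x_i). With h_i = 2, 2, 2 and divided differences Δ_i = -3/2, -4, 0, the continuity of S' gives the tridiagonal system
  2·m_0 + 8·m_1 + 2·m_2 = 6(Δ_1 - Δ_0) = -15
  2·m_1 + 8·m_2 + 2·m_3 = 6(Δ_2 - Δ_1) = 24
Natural end conditions: m_0 = m_3 = 0.
Solving: m_0 = 0, m_1 = -14/5, m_2 = 37/10, m_3 = 0.

3.7000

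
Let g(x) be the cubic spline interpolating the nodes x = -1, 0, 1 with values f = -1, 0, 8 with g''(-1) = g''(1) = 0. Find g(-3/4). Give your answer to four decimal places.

-1.1602

With σ_i denoting the second derivative at x_i, h_i = 1, 1, and Δ_i = (y_(i+1) − y_i)/h_i = 1, 8:
  1·σ_0 + 4·σ_1 + 1·σ_2 = 6(Δ_1 - Δ_0) = 42
Natural end conditions: σ_0 = σ_2 = 0.
Solving the tridiagonal system: σ_0 = 0, σ_1 = 21/2, σ_2 = 0.
On [-1, 0], g(x) = -1 - 3/4·(x + 1) + 0·(x + 1)² + 7/4·(x + 1)³.
With (x + 1) = 1/4: g(-3/4) = -297/256.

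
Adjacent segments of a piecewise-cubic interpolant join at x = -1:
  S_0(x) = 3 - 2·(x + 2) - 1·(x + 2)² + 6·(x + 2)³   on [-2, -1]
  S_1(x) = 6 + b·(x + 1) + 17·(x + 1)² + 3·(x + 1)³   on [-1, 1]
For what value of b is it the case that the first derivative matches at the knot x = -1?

14

S_0'(x) = -2 - 2·(x + 2) + 18·(x + 2)², so S_0'(-1) = 14. On the right, S_1'(-1) = b, so b = 14.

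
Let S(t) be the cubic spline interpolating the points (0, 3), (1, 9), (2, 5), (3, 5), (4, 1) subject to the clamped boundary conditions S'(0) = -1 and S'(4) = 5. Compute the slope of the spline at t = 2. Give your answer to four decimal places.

Put m_i = S'' at the i-th knot. Here h = (1, 1, 1, 1) and Δ = (6, -4, 0, -4), so the interior equations h_(i-1)·m_(i-1) + 2(h_(i-1)+h_i)·m_i + h_i·m_(i+1) = 6(Δ_i − Δ_(i-1)) read
  1·m_0 + 4·m_1 + 1·m_2 = 6(Δ_1 - Δ_0) = -60
  1·m_1 + 4·m_2 + 1·m_3 = 6(Δ_2 - Δ_1) = 24
  1·m_2 + 4·m_3 + 1·m_4 = 6(Δ_3 - Δ_2) = -24
Clamped end conditions give two more equations: 2h_0·m_0 + h_0·m_1 = 6(Δ_0 - S'(0)) = 42 and h_3·m_3 + 2h_3·m_4 = 6(S'(4) - Δ_3) = 54.
Forward elimination and back-substitution give m_0 = 246/7, m_1 = -198/7, m_2 = 18, m_3 = -138/7, m_4 = 258/7.
On [2, 3], S'(t) = b_2 + 2c_2·(t - 2) + 3d_2·(t - 2)² with b_2 = Δ_2 - h_2(2m_2 + m_3)/6 = -19/7, c_2 = m_2/2 = 9, d_2 = (m_3 - m_2)/(6h_2) = -44/7. So S'(2) = -19/7.

-2.7143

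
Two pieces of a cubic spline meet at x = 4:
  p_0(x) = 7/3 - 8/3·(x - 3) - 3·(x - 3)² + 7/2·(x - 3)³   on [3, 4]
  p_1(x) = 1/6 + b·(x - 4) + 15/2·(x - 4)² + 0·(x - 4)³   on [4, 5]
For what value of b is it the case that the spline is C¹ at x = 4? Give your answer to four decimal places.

1.8333

p_0'(x) = -8/3 - 6·(x - 3) + 21/2·(x - 3)², so p_0'(4) = 11/6. On the right, p_1'(4) = b, so b = 11/6.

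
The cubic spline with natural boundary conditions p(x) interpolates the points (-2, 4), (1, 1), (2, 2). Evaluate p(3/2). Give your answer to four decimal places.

1.4063

Write M_i for p''(x_i). With h_i = 3, 1 and divided differences Δ_i = -1, 1, the continuity of p' gives the tridiagonal system
  3·M_0 + 8·M_1 + 1·M_2 = 6(Δ_1 - Δ_0) = 12
Natural end conditions: M_0 = M_2 = 0.
Forward elimination and back-substitution give M_0 = 0, M_1 = 3/2, M_2 = 0.
On [1, 2], p(x) = 1 + 1/2·(x - 1) + 3/4·(x - 1)² - 1/4·(x - 1)³.
With (x - 1) = 1/2: p(3/2) = 45/32.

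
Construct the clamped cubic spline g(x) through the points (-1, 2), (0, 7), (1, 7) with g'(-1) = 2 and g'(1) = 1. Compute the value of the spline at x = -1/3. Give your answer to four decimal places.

5.4074

Put σ_i = g'' at the i-th knot. Here h = (1, 1) and Δ = (5, 0), so the interior equations h_(i-1)·σ_(i-1) + 2(h_(i-1)+h_i)·σ_i + h_i·σ_(i+1) = 6(Δ_i − Δ_(i-1)) read
  1·σ_0 + 4·σ_1 + 1·σ_2 = 6(Δ_1 - Δ_0) = -30
Clamped end conditions give two more equations: 2h_0·σ_0 + h_0·σ_1 = 6(Δ_0 - g'(-1)) = 18 and h_1·σ_1 + 2h_1·σ_2 = 6(g'(1) - Δ_1) = 6.
Hence σ_0 = 16, σ_1 = -14, σ_2 = 10.
On [-1, 0], g(x) = 2 + 2·(x + 1) + 8·(x + 1)² - 5·(x + 1)³.
With (x + 1) = 2/3: g(-1/3) = 146/27.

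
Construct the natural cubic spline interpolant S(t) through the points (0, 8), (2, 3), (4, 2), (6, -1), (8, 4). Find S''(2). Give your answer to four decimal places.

2.0357

Write M_i for S''(x_i). With h_i = 2, 2, 2, 2 and divided differences Δ_i = -5/2, -1/2, -3/2, 5/2, the continuity of S' gives the tridiagonal system
  2·M_0 + 8·M_1 + 2·M_2 = 6(Δ_1 - Δ_0) = 12
  2·M_1 + 8·M_2 + 2·M_3 = 6(Δ_2 - Δ_1) = -6
  2·M_2 + 8·M_3 + 2·M_4 = 6(Δ_3 - Δ_2) = 24
Natural end conditions: M_0 = M_4 = 0.
Solving: M_0 = 0, M_1 = 57/28, M_2 = -15/7, M_3 = 99/28, M_4 = 0.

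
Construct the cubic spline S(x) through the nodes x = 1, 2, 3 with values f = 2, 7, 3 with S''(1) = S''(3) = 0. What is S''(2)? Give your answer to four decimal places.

-13.5000

Write M_i for S''(x_i). With h_i = 1, 1 and divided differences Δ_i = 5, -4, the continuity of S' gives the tridiagonal system
  1·M_0 + 4·M_1 + 1·M_2 = 6(Δ_1 - Δ_0) = -54
Natural end conditions: M_0 = M_2 = 0.
Solving the tridiagonal system: M_0 = 0, M_1 = -27/2, M_2 = 0.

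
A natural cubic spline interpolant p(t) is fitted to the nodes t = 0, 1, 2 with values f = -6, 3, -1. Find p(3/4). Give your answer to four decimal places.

1.8164

Put m_i = p'' at the i-th knot. Here h = (1, 1) and Δ = (9, -4), so the interior equations h_(i-1)·m_(i-1) + 2(h_(i-1)+h_i)·m_i + h_i·m_(i+1) = 6(Δ_i − Δ_(i-1)) read
  1·m_0 + 4·m_1 + 1·m_2 = 6(Δ_1 - Δ_0) = -78
Natural end conditions: m_0 = m_2 = 0.
Solving: m_0 = 0, m_1 = -39/2, m_2 = 0.
On [0, 1], p(t) = -6 + 49/4·t + 0·t² - 13/4·t³.
With t = 3/4: p(3/4) = 465/256.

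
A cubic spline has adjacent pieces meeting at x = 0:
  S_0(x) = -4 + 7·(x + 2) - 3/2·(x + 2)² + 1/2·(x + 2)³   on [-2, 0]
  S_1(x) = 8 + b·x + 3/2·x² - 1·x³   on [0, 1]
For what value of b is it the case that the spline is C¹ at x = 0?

7

S_0'(x) = 7 - 3·(x + 2) + 3/2·(x + 2)², so S_0'(0) = 7. On the right, S_1'(0) = b, so b = 7.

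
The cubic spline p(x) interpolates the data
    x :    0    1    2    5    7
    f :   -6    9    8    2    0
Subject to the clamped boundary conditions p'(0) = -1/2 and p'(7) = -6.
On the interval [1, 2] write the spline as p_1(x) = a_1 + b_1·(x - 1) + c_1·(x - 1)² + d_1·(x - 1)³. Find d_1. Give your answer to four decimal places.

Write m_i for p''(x_i). With h_i = 1, 1, 3, 2 and divided differences Δ_i = 15, -1, -2, -1, the continuity of p' gives the tridiagonal system
  1·m_0 + 4·m_1 + 1·m_2 = 6(Δ_1 - Δ_0) = -96
  1·m_1 + 8·m_2 + 3·m_3 = 6(Δ_2 - Δ_1) = -6
  3·m_2 + 10·m_3 + 2·m_4 = 6(Δ_3 - Δ_2) = 6
Clamped end conditions give two more equations: 2h_0·m_0 + h_0·m_1 = 6(Δ_0 - p'(0)) = 93 and h_3·m_3 + 2h_3·m_4 = 6(p'(7) - Δ_3) = -30.
Solving: m_0 = 3170/47, m_1 = -1969/47, m_2 = 194/47, m_3 = 45/47, m_4 = -375/47.
On [1, 2], with p_1(x) = a_1 + b_1·(x - 1) + c_1·(x - 1)² + d_1·(x - 1)³: c_1 = m_1/2 = -1969/94, d_1 = (m_2 - m_1)/(6h_1) = 721/94, b_1 = Δ_1 - h_1(2m_1 + m_2)/6 = 577/47.

7.6702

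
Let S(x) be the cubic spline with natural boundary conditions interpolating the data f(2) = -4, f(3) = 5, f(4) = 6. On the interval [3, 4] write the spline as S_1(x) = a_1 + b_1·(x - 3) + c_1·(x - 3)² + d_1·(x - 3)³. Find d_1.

Put m_i = S'' at the i-th knot. Here h = (1, 1) and Δ = (9, 1), so the interior equations h_(i-1)·m_(i-1) + 2(h_(i-1)+h_i)·m_i + h_i·m_(i+1) = 6(Δ_i − Δ_(i-1)) read
  1·m_0 + 4·m_1 + 1·m_2 = 6(Δ_1 - Δ_0) = -48
Natural end conditions: m_0 = m_2 = 0.
Solving: m_0 = 0, m_1 = -12, m_2 = 0.
On [3, 4], with S_1(x) = a_1 + b_1·(x - 3) + c_1·(x - 3)² + d_1·(x - 3)³: c_1 = m_1/2 = -6, d_1 = (m_2 - m_1)/(6h_1) = 2, b_1 = Δ_1 - h_1(2m_1 + m_2)/6 = 5.

2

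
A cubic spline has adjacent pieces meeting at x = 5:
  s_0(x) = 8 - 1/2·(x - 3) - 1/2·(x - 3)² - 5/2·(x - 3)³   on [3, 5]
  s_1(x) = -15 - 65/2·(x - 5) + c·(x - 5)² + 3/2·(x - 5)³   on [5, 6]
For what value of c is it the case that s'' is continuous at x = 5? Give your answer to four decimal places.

-15.5000

s_0''(x) = -1 - 15·(x - 3), so s_0''(5) = -31. On the right, s_1''(5) = 2c, so c = -31/2.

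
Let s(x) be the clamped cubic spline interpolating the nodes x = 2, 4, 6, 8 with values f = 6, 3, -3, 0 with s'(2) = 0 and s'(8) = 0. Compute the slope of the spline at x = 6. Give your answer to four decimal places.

-0.3000

With m_i denoting the second derivative at x_i, h_i = 2, 2, 2, and Δ_i = (y_(i+1) − y_i)/h_i = -3/2, -3, 3/2:
  2·m_0 + 8·m_1 + 2·m_2 = 6(Δ_1 - Δ_0) = -9
  2·m_1 + 8·m_2 + 2·m_3 = 6(Δ_2 - Δ_1) = 27
Clamped end conditions give two more equations: 2h_0·m_0 + h_0·m_1 = 6(Δ_0 - s'(2)) = -9 and h_2·m_2 + 2h_2·m_3 = 6(s'(8) - Δ_2) = -9.
Solving the tridiagonal system: m_0 = -6/5, m_1 = -21/10, m_2 = 51/10, m_3 = -24/5.
On [6, 8], s'(x) = b_2 + 2c_2·(x - 6) + 3d_2·(x - 6)² with b_2 = Δ_2 - h_2(2m_2 + m_3)/6 = -3/10, c_2 = m_2/2 = 51/20, d_2 = (m_3 - m_2)/(6h_2) = -33/40. So s'(6) = -3/10.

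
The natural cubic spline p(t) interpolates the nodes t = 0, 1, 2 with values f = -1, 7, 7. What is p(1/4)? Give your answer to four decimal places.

Write m_i for p''(x_i). With h_i = 1, 1 and divided differences Δ_i = 8, 0, the continuity of p' gives the tridiagonal system
  1·m_0 + 4·m_1 + 1·m_2 = 6(Δ_1 - Δ_0) = -48
Natural end conditions: m_0 = m_2 = 0.
Solving: m_0 = 0, m_1 = -12, m_2 = 0.
On [0, 1], p(t) = -1 + 10·t + 0·t² - 2·t³.
With t = 1/4: p(1/4) = 47/32.

1.4688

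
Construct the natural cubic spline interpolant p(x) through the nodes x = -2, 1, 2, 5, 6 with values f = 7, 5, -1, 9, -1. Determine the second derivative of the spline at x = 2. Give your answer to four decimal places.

13.3333

Let σ_i = p''(x_i). Step sizes h_i = 3, 1, 3, 1; slopes of the chords Δ_i = (y_(i+1) - y_i)/h_i = -2/3, -6, 10/3, -10.
  3·σ_0 + 8·σ_1 + 1·σ_2 = 6(Δ_1 - Δ_0) = -32
  1·σ_1 + 8·σ_2 + 3·σ_3 = 6(Δ_2 - Δ_1) = 56
  3·σ_2 + 8·σ_3 + 1·σ_4 = 6(Δ_3 - Δ_2) = -80
Natural end conditions: σ_0 = σ_4 = 0.
Solving: σ_0 = 0, σ_1 = -17/3, σ_2 = 40/3, σ_3 = -15, σ_4 = 0.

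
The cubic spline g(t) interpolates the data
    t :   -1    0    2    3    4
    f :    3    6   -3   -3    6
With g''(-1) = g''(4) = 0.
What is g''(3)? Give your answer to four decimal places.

12.0984

With M_i denoting the second derivative at x_i, h_i = 1, 2, 1, 1, and Δ_i = (y_(i+1) − y_i)/h_i = 3, -9/2, 0, 9:
  1·M_0 + 6·M_1 + 2·M_2 = 6(Δ_1 - Δ_0) = -45
  2·M_1 + 6·M_2 + 1·M_3 = 6(Δ_2 - Δ_1) = 27
  1·M_2 + 4·M_3 + 1·M_4 = 6(Δ_3 - Δ_2) = 54
Natural end conditions: M_0 = M_4 = 0.
Solving: M_0 = 0, M_1 = -1143/122, M_2 = 342/61, M_3 = 738/61, M_4 = 0.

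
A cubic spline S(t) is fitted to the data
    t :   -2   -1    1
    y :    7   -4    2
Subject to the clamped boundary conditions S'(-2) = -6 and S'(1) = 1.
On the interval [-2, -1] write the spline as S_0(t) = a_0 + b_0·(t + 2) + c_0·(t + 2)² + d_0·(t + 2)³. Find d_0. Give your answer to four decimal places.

Put M_i = S'' at the i-th knot. Here h = (1, 2) and Δ = (-11, 3), so the interior equations h_(i-1)·M_(i-1) + 2(h_(i-1)+h_i)·M_i + h_i·M_(i+1) = 6(Δ_i − Δ_(i-1)) read
  1·M_0 + 6·M_1 + 2·M_2 = 6(Δ_1 - Δ_0) = 84
Clamped end conditions give two more equations: 2h_0·M_0 + h_0·M_1 = 6(Δ_0 - S'(-2)) = -30 and h_1·M_1 + 2h_1·M_2 = 6(S'(1) - Δ_1) = -12.
Solving: M_0 = -80/3, M_1 = 70/3, M_2 = -44/3.
On [-2, -1], with S_0(t) = a_0 + b_0·(t + 2) + c_0·(t + 2)² + d_0·(t + 2)³: c_0 = M_0/2 = -40/3, d_0 = (M_1 - M_0)/(6h_0) = 25/3, b_0 = Δ_0 - h_0(2M_0 + M_1)/6 = -6.

8.3333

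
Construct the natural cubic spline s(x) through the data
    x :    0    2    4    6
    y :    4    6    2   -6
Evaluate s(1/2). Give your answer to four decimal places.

4.8125

Let M_i = s''(x_i). Step sizes h_i = 2, 2, 2; slopes of the chords Δ_i = (y_(i+1) - y_i)/h_i = 1, -2, -4.
  2·M_0 + 8·M_1 + 2·M_2 = 6(Δ_1 - Δ_0) = -18
  2·M_1 + 8·M_2 + 2·M_3 = 6(Δ_2 - Δ_1) = -12
Natural end conditions: M_0 = M_3 = 0.
Solving: M_0 = 0, M_1 = -2, M_2 = -1, M_3 = 0.
On [0, 2], s(x) = 4 + 5/3·x + 0·x² - 1/6·x³.
With x = 1/2: s(1/2) = 77/16.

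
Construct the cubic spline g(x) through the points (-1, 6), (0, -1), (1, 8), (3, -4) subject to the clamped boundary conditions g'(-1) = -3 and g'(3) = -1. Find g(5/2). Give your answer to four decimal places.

-1.2898

Write M_i for g''(x_i). With h_i = 1, 1, 2 and divided differences Δ_i = -7, 9, -6, the continuity of g' gives the tridiagonal system
  1·M_0 + 4·M_1 + 1·M_2 = 6(Δ_1 - Δ_0) = 96
  1·M_1 + 6·M_2 + 2·M_3 = 6(Δ_2 - Δ_1) = -90
Clamped end conditions give two more equations: 2h_0·M_0 + h_0·M_1 = 6(Δ_0 - g'(-1)) = -24 and h_2·M_2 + 2h_2·M_3 = 6(g'(3) - Δ_2) = 30.
Solving: M_0 = -347/11, M_1 = 430/11, M_2 = -317/11, M_3 = 241/11.
On [1, 3], g(x) = 8 + 65/11·(x - 1) - 317/22·(x - 1)² + 93/22·(x - 1)³.
With (x - 1) = 3/2: g(5/2) = -227/176.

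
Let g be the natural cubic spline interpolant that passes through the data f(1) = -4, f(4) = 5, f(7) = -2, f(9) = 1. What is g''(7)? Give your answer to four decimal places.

3.3514

Put M_i = g'' at the i-th knot. Here h = (3, 3, 2) and Δ = (3, -7/3, 3/2), so the interior equations h_(i-1)·M_(i-1) + 2(h_(i-1)+h_i)·M_i + h_i·M_(i+1) = 6(Δ_i − Δ_(i-1)) read
  3·M_0 + 12·M_1 + 3·M_2 = 6(Δ_1 - Δ_0) = -32
  3·M_1 + 10·M_2 + 2·M_3 = 6(Δ_2 - Δ_1) = 23
Natural end conditions: M_0 = M_3 = 0.
Forward elimination and back-substitution give M_0 = 0, M_1 = -389/111, M_2 = 124/37, M_3 = 0.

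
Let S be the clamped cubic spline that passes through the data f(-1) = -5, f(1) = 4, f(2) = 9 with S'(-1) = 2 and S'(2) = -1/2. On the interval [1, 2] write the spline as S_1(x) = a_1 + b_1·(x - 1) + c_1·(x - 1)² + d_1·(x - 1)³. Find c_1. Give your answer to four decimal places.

1.3333

With M_i denoting the second derivative at x_i, h_i = 2, 1, and Δ_i = (y_(i+1) − y_i)/h_i = 9/2, 5:
  2·M_0 + 6·M_1 + 1·M_2 = 6(Δ_1 - Δ_0) = 3
Clamped end conditions give two more equations: 2h_0·M_0 + h_0·M_1 = 6(Δ_0 - S'(-1)) = 15 and h_1·M_1 + 2h_1·M_2 = 6(S'(2) - Δ_1) = -33.
Hence M_0 = 29/12, M_1 = 8/3, M_2 = -107/6.
On [1, 2], with S_1(x) = a_1 + b_1·(x - 1) + c_1·(x - 1)² + d_1·(x - 1)³: c_1 = M_1/2 = 4/3, d_1 = (M_2 - M_1)/(6h_1) = -41/12, b_1 = Δ_1 - h_1(2M_1 + M_2)/6 = 85/12.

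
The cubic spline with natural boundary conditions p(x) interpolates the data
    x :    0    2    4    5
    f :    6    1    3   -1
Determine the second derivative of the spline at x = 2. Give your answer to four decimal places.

4.2273

Write M_i for p''(x_i). With h_i = 2, 2, 1 and divided differences Δ_i = -5/2, 1, -4, the continuity of p' gives the tridiagonal system
  2·M_0 + 8·M_1 + 2·M_2 = 6(Δ_1 - Δ_0) = 21
  2·M_1 + 6·M_2 + 1·M_3 = 6(Δ_2 - Δ_1) = -30
Natural end conditions: M_0 = M_3 = 0.
Hence M_0 = 0, M_1 = 93/22, M_2 = -141/22, M_3 = 0.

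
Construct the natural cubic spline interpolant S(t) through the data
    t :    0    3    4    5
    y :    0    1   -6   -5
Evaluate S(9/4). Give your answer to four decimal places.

Write σ_i for S''(x_i). With h_i = 3, 1, 1 and divided differences Δ_i = 1/3, -7, 1, the continuity of S' gives the tridiagonal system
  3·σ_0 + 8·σ_1 + 1·σ_2 = 6(Δ_1 - Δ_0) = -44
  1·σ_1 + 4·σ_2 + 1·σ_3 = 6(Δ_2 - Δ_1) = 48
Natural end conditions: σ_0 = σ_3 = 0.
Forward elimination and back-substitution give σ_0 = 0, σ_1 = -224/31, σ_2 = 428/31, σ_3 = 0.
On [0, 3], S(t) = 0 + 367/93·t + 0·t² - 112/279·t³.
With t = 9/4: S(9/4) = 267/62.

4.3065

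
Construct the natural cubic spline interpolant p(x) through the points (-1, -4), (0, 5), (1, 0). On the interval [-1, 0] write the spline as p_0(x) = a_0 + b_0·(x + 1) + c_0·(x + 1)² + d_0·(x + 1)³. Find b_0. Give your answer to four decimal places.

12.5000

Write M_i for p''(x_i). With h_i = 1, 1 and divided differences Δ_i = 9, -5, the continuity of p' gives the tridiagonal system
  1·M_0 + 4·M_1 + 1·M_2 = 6(Δ_1 - Δ_0) = -84
Natural end conditions: M_0 = M_2 = 0.
Solving: M_0 = 0, M_1 = -21, M_2 = 0.
On [-1, 0], with p_0(x) = a_0 + b_0·(x + 1) + c_0·(x + 1)² + d_0·(x + 1)³: c_0 = M_0/2 = 0, d_0 = (M_1 - M_0)/(6h_0) = -7/2, b_0 = Δ_0 - h_0(2M_0 + M_1)/6 = 25/2.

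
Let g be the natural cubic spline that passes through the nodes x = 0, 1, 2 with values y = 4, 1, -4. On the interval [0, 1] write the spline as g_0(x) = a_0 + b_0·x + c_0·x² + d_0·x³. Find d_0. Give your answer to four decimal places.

Put M_i = g'' at the i-th knot. Here h = (1, 1) and Δ = (-3, -5), so the interior equations h_(i-1)·M_(i-1) + 2(h_(i-1)+h_i)·M_i + h_i·M_(i+1) = 6(Δ_i − Δ_(i-1)) read
  1·M_0 + 4·M_1 + 1·M_2 = 6(Δ_1 - Δ_0) = -12
Natural end conditions: M_0 = M_2 = 0.
Forward elimination and back-substitution give M_0 = 0, M_1 = -3, M_2 = 0.
On [0, 1], with g_0(x) = a_0 + b_0·x + c_0·x² + d_0·x³: c_0 = M_0/2 = 0, d_0 = (M_1 - M_0)/(6h_0) = -1/2, b_0 = Δ_0 - h_0(2M_0 + M_1)/6 = -5/2.

-0.5000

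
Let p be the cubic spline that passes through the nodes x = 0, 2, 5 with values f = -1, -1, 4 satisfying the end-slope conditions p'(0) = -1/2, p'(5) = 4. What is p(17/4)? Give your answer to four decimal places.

Put m_i = p'' at the i-th knot. Here h = (2, 3) and Δ = (0, 5/3), so the interior equations h_(i-1)·m_(i-1) + 2(h_(i-1)+h_i)·m_i + h_i·m_(i+1) = 6(Δ_i − Δ_(i-1)) read
  2·m_0 + 10·m_1 + 3·m_2 = 6(Δ_1 - Δ_0) = 10
Clamped end conditions give two more equations: 2h_0·m_0 + h_0·m_1 = 6(Δ_0 - p'(0)) = 3 and h_1·m_1 + 2h_1·m_2 = 6(p'(5) - Δ_1) = 14.
Forward elimination and back-substitution give m_0 = 13/20, m_1 = 1/5, m_2 = 67/30.
On [2, 5], p(x) = -1 + 7/20·(x - 2) + 1/10·(x - 2)² + 61/540·(x - 2)³.
With (x - 2) = 9/4: p(17/4) = 2023/1280.

1.5805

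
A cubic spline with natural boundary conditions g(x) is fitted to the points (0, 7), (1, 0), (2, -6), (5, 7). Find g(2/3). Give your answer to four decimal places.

2.3612

Let M_i = g''(x_i). Step sizes h_i = 1, 1, 3; slopes of the chords Δ_i = (y_(i+1) - y_i)/h_i = -7, -6, 13/3.
  1·M_0 + 4·M_1 + 1·M_2 = 6(Δ_1 - Δ_0) = 6
  1·M_1 + 8·M_2 + 3·M_3 = 6(Δ_2 - Δ_1) = 62
Natural end conditions: M_0 = M_3 = 0.
Forward elimination and back-substitution give M_0 = 0, M_1 = -14/31, M_2 = 242/31, M_3 = 0.
On [0, 1], g(x) = 7 - 644/93·x + 0·x² - 7/93·x³.
With x = 2/3: g(2/3) = 5929/2511.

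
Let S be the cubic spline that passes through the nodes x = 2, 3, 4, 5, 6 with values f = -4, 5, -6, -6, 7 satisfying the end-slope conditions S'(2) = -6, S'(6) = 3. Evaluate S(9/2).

Let m_i = S''(x_i). Step sizes h_i = 1, 1, 1, 1; slopes of the chords Δ_i = (y_(i+1) - y_i)/h_i = 9, -11, 0, 13.
  1·m_0 + 4·m_1 + 1·m_2 = 6(Δ_1 - Δ_0) = -120
  1·m_1 + 4·m_2 + 1·m_3 = 6(Δ_2 - Δ_1) = 66
  1·m_2 + 4·m_3 + 1·m_4 = 6(Δ_3 - Δ_2) = 78
Clamped end conditions give two more equations: 2h_0·m_0 + h_0·m_1 = 6(Δ_0 - S'(2)) = 90 and h_3·m_3 + 2h_3·m_4 = 6(S'(6) - Δ_3) = -60.
Solving the tridiagonal system: m_0 = 72, m_1 = -54, m_2 = 24, m_3 = 24, m_4 = -42.
On [4, 5], S(x) = -6 - 12·(x - 4) + 12·(x - 4)² + 0·(x - 4)³.
With (x - 4) = 1/2: S(9/2) = -9.

-9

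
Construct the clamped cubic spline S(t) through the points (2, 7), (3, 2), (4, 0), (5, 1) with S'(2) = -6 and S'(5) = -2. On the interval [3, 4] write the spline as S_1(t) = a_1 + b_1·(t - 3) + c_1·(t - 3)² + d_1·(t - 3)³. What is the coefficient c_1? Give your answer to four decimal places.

1.1333

Write σ_i for S''(x_i). With h_i = 1, 1, 1 and divided differences Δ_i = -5, -2, 1, the continuity of S' gives the tridiagonal system
  1·σ_0 + 4·σ_1 + 1·σ_2 = 6(Δ_1 - Δ_0) = 18
  1·σ_1 + 4·σ_2 + 1·σ_3 = 6(Δ_2 - Δ_1) = 18
Clamped end conditions give two more equations: 2h_0·σ_0 + h_0·σ_1 = 6(Δ_0 - S'(2)) = 6 and h_2·σ_2 + 2h_2·σ_3 = 6(S'(5) - Δ_2) = -18.
Solving the tridiagonal system: σ_0 = 28/15, σ_1 = 34/15, σ_2 = 106/15, σ_3 = -188/15.
On [3, 4], with S_1(t) = a_1 + b_1·(t - 3) + c_1·(t - 3)² + d_1·(t - 3)³: c_1 = σ_1/2 = 17/15, d_1 = (σ_2 - σ_1)/(6h_1) = 4/5, b_1 = Δ_1 - h_1(2σ_1 + σ_2)/6 = -59/15.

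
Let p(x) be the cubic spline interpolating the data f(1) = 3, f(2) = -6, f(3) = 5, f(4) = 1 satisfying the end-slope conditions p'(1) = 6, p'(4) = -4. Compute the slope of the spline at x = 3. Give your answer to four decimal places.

With σ_i denoting the second derivative at x_i, h_i = 1, 1, 1, and Δ_i = (y_(i+1) − y_i)/h_i = -9, 11, -4:
  1·σ_0 + 4·σ_1 + 1·σ_2 = 6(Δ_1 - Δ_0) = 120
  1·σ_1 + 4·σ_2 + 1·σ_3 = 6(Δ_2 - Δ_1) = -90
Clamped end conditions give two more equations: 2h_0·σ_0 + h_0·σ_1 = 6(Δ_0 - p'(1)) = -90 and h_2·σ_2 + 2h_2·σ_3 = 6(p'(4) - Δ_2) = 0.
Solving: σ_0 = -224/3, σ_1 = 178/3, σ_2 = -128/3, σ_3 = 64/3.
On [3, 4], p'(x) = b_2 + 2c_2·(x - 3) + 3d_2·(x - 3)² with b_2 = Δ_2 - h_2(2σ_2 + σ_3)/6 = 20/3, c_2 = σ_2/2 = -64/3, d_2 = (σ_3 - σ_2)/(6h_2) = 32/3. So p'(3) = 20/3.

6.6667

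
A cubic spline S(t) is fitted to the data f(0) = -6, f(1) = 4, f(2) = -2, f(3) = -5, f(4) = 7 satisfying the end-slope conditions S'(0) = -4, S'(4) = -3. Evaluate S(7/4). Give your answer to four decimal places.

0.8008

Write σ_i for S''(x_i). With h_i = 1, 1, 1, 1 and divided differences Δ_i = 10, -6, -3, 12, the continuity of S' gives the tridiagonal system
  1·σ_0 + 4·σ_1 + 1·σ_2 = 6(Δ_1 - Δ_0) = -96
  1·σ_1 + 4·σ_2 + 1·σ_3 = 6(Δ_2 - Δ_1) = 18
  1·σ_2 + 4·σ_3 + 1·σ_4 = 6(Δ_3 - Δ_2) = 90
Clamped end conditions give two more equations: 2h_0·σ_0 + h_0·σ_1 = 6(Δ_0 - S'(0)) = 84 and h_3·σ_3 + 2h_3·σ_4 = 6(S'(4) - Δ_3) = -90.
Hence σ_0 = 125/2, σ_1 = -41, σ_2 = 11/2, σ_3 = 37, σ_4 = -127/2.
On [1, 2], S(t) = 4 + 27/4·(t - 1) - 41/2·(t - 1)² + 31/4·(t - 1)³.
With (t - 1) = 3/4: S(7/4) = 205/256.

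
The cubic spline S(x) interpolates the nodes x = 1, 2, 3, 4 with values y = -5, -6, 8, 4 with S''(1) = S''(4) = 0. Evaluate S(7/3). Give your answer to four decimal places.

With σ_i denoting the second derivative at x_i, h_i = 1, 1, 1, and Δ_i = (y_(i+1) − y_i)/h_i = -1, 14, -4:
  1·σ_0 + 4·σ_1 + 1·σ_2 = 6(Δ_1 - Δ_0) = 90
  1·σ_1 + 4·σ_2 + 1·σ_3 = 6(Δ_2 - Δ_1) = -108
Natural end conditions: σ_0 = σ_3 = 0.
Forward elimination and back-substitution give σ_0 = 0, σ_1 = 156/5, σ_2 = -174/5, σ_3 = 0.
On [2, 3], S(x) = -6 + 47/5·(x - 2) + 78/5·(x - 2)² - 11·(x - 2)³.
With (x - 2) = 1/3: S(7/3) = -208/135.

-1.5407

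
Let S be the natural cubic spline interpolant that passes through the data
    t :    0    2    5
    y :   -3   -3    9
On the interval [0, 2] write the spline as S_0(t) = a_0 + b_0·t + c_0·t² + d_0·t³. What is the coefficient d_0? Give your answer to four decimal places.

Write σ_i for S''(x_i). With h_i = 2, 3 and divided differences Δ_i = 0, 4, the continuity of S' gives the tridiagonal system
  2·σ_0 + 10·σ_1 + 3·σ_2 = 6(Δ_1 - Δ_0) = 24
Natural end conditions: σ_0 = σ_2 = 0.
Solving: σ_0 = 0, σ_1 = 12/5, σ_2 = 0.
On [0, 2], with S_0(t) = a_0 + b_0·t + c_0·t² + d_0·t³: c_0 = σ_0/2 = 0, d_0 = (σ_1 - σ_0)/(6h_0) = 1/5, b_0 = Δ_0 - h_0(2σ_0 + σ_1)/6 = -4/5.

0.2000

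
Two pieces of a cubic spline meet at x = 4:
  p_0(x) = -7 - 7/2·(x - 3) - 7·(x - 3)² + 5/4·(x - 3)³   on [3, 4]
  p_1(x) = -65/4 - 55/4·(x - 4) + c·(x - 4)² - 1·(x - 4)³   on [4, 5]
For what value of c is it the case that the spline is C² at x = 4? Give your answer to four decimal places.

p_0''(x) = -14 + 15/2·(x - 3), so p_0''(4) = -13/2. On the right, p_1''(4) = 2c, so c = -13/4.

-3.2500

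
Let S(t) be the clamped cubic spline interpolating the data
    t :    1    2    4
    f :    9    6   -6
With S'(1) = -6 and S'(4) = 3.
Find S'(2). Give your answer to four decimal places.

-4.5000

With m_i denoting the second derivative at x_i, h_i = 1, 2, and Δ_i = (y_(i+1) − y_i)/h_i = -3, -6:
  1·m_0 + 6·m_1 + 2·m_2 = 6(Δ_1 - Δ_0) = -18
Clamped end conditions give two more equations: 2h_0·m_0 + h_0·m_1 = 6(Δ_0 - S'(1)) = 18 and h_1·m_1 + 2h_1·m_2 = 6(S'(4) - Δ_1) = 54.
Solving: m_0 = 15, m_1 = -12, m_2 = 39/2.
On [2, 4], S'(t) = b_1 + 2c_1·(t - 2) + 3d_1·(t - 2)² with b_1 = Δ_1 - h_1(2m_1 + m_2)/6 = -9/2, c_1 = m_1/2 = -6, d_1 = (m_2 - m_1)/(6h_1) = 21/8. So S'(2) = -9/2.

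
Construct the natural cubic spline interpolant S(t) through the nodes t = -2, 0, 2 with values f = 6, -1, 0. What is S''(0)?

3

Write σ_i for S''(x_i). With h_i = 2, 2 and divided differences Δ_i = -7/2, 1/2, the continuity of S' gives the tridiagonal system
  2·σ_0 + 8·σ_1 + 2·σ_2 = 6(Δ_1 - Δ_0) = 24
Natural end conditions: σ_0 = σ_2 = 0.
Solving the tridiagonal system: σ_0 = 0, σ_1 = 3, σ_2 = 0.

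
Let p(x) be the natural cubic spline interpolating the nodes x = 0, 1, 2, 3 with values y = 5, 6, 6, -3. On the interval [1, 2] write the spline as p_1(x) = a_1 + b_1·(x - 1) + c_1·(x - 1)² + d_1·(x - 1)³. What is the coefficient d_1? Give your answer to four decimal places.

With σ_i denoting the second derivative at x_i, h_i = 1, 1, 1, and Δ_i = (y_(i+1) − y_i)/h_i = 1, 0, -9:
  1·σ_0 + 4·σ_1 + 1·σ_2 = 6(Δ_1 - Δ_0) = -6
  1·σ_1 + 4·σ_2 + 1·σ_3 = 6(Δ_2 - Δ_1) = -54
Natural end conditions: σ_0 = σ_3 = 0.
Forward elimination and back-substitution give σ_0 = 0, σ_1 = 2, σ_2 = -14, σ_3 = 0.
On [1, 2], with p_1(x) = a_1 + b_1·(x - 1) + c_1·(x - 1)² + d_1·(x - 1)³: c_1 = σ_1/2 = 1, d_1 = (σ_2 - σ_1)/(6h_1) = -8/3, b_1 = Δ_1 - h_1(2σ_1 + σ_2)/6 = 5/3.

-2.6667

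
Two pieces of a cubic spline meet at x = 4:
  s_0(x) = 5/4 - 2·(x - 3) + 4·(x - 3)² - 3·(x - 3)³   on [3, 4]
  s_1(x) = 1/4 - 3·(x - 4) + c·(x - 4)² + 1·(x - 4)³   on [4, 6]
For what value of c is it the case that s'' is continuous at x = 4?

s_0''(x) = 8 - 18·(x - 3), so s_0''(4) = -10. On the right, s_1''(4) = 2c, so c = -5.

-5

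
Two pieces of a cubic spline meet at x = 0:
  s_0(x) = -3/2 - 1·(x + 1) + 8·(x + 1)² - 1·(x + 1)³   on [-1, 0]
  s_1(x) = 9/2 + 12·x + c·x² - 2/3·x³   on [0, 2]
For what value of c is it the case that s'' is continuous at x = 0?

s_0''(x) = 16 - 6·(x + 1), so s_0''(0) = 10. On the right, s_1''(0) = 2c, so c = 5.

5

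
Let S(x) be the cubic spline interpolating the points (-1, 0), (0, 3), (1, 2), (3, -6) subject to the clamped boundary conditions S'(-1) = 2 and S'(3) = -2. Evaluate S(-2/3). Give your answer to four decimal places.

0.9394

Write M_i for S''(x_i). With h_i = 1, 1, 2 and divided differences Δ_i = 3, -1, -4, the continuity of S' gives the tridiagonal system
  1·M_0 + 4·M_1 + 1·M_2 = 6(Δ_1 - Δ_0) = -24
  1·M_1 + 6·M_2 + 2·M_3 = 6(Δ_2 - Δ_1) = -18
Clamped end conditions give two more equations: 2h_0·M_0 + h_0·M_1 = 6(Δ_0 - S'(-1)) = 6 and h_2·M_2 + 2h_2·M_3 = 6(S'(3) - Δ_2) = 12.
Solving: M_0 = 70/11, M_1 = -74/11, M_2 = -38/11, M_3 = 52/11.
On [-1, 0], S(x) = 0 + 2·(x + 1) + 35/11·(x + 1)² - 24/11·(x + 1)³.
With (x + 1) = 1/3: S(-2/3) = 31/33.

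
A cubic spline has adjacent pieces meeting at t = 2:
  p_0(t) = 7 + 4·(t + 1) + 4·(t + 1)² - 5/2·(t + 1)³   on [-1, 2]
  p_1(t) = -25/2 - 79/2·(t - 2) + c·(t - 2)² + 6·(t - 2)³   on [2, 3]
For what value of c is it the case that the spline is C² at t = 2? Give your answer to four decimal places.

p_0''(t) = 8 - 15·(t + 1), so p_0''(2) = -37. On the right, p_1''(2) = 2c, so c = -37/2.

-18.5000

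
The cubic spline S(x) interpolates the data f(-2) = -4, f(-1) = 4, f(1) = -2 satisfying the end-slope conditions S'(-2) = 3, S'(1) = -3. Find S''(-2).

24

With σ_i denoting the second derivative at x_i, h_i = 1, 2, and Δ_i = (y_(i+1) − y_i)/h_i = 8, -3:
  1·σ_0 + 6·σ_1 + 2·σ_2 = 6(Δ_1 - Δ_0) = -66
Clamped end conditions give two more equations: 2h_0·σ_0 + h_0·σ_1 = 6(Δ_0 - S'(-2)) = 30 and h_1·σ_1 + 2h_1·σ_2 = 6(S'(1) - Δ_1) = 0.
Forward elimination and back-substitution give σ_0 = 24, σ_1 = -18, σ_2 = 9.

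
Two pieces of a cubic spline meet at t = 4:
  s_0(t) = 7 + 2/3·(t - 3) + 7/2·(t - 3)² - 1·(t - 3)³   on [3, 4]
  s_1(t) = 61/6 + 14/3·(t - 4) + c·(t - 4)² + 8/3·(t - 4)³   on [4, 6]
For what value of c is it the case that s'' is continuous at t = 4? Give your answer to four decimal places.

0.5000

s_0''(t) = 7 - 6·(t - 3), so s_0''(4) = 1. On the right, s_1''(4) = 2c, so c = 1/2.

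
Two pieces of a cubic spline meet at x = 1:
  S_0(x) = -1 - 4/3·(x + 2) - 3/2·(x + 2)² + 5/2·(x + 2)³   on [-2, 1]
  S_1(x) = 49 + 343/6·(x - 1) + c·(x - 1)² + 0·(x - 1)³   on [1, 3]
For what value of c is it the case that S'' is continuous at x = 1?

S_0''(x) = -3 + 15·(x + 2), so S_0''(1) = 42. On the right, S_1''(1) = 2c, so c = 21.

21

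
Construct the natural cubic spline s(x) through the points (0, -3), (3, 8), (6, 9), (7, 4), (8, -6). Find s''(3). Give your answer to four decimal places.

Let m_i = s''(x_i). Step sizes h_i = 3, 3, 1, 1; slopes of the chords Δ_i = (y_(i+1) - y_i)/h_i = 11/3, 1/3, -5, -10.
  3·m_0 + 12·m_1 + 3·m_2 = 6(Δ_1 - Δ_0) = -20
  3·m_1 + 8·m_2 + 1·m_3 = 6(Δ_2 - Δ_1) = -32
  1·m_2 + 4·m_3 + 1·m_4 = 6(Δ_3 - Δ_2) = -30
Natural end conditions: m_0 = m_4 = 0.
Forward elimination and back-substitution give m_0 = 0, m_1 = -163/168, m_2 = -39/14, m_3 = -381/56, m_4 = 0.

-0.9702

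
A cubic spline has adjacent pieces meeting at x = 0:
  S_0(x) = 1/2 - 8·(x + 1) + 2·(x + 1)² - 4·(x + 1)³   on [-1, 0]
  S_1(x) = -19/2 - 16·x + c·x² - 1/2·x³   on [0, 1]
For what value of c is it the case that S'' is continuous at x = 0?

S_0''(x) = 4 - 24·(x + 1), so S_0''(0) = -20. On the right, S_1''(0) = 2c, so c = -10.

-10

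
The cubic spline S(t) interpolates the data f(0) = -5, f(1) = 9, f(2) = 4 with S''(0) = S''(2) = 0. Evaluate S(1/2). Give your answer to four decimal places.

3.7813

With m_i denoting the second derivative at x_i, h_i = 1, 1, and Δ_i = (y_(i+1) − y_i)/h_i = 14, -5:
  1·m_0 + 4·m_1 + 1·m_2 = 6(Δ_1 - Δ_0) = -114
Natural end conditions: m_0 = m_2 = 0.
Solving the tridiagonal system: m_0 = 0, m_1 = -57/2, m_2 = 0.
On [0, 1], S(t) = -5 + 75/4·t + 0·t² - 19/4·t³.
With t = 1/2: S(1/2) = 121/32.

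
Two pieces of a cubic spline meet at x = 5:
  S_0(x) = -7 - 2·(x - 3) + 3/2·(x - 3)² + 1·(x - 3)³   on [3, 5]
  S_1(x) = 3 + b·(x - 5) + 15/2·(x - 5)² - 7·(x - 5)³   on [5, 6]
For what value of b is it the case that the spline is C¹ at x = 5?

S_0'(x) = -2 + 3·(x - 3) + 3·(x - 3)², so S_0'(5) = 16. On the right, S_1'(5) = b, so b = 16.

16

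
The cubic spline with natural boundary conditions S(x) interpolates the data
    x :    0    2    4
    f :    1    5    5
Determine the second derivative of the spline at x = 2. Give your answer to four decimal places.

-1.5000

Let σ_i = S''(x_i). Step sizes h_i = 2, 2; slopes of the chords Δ_i = (y_(i+1) - y_i)/h_i = 2, 0.
  2·σ_0 + 8·σ_1 + 2·σ_2 = 6(Δ_1 - Δ_0) = -12
Natural end conditions: σ_0 = σ_2 = 0.
Solving the tridiagonal system: σ_0 = 0, σ_1 = -3/2, σ_2 = 0.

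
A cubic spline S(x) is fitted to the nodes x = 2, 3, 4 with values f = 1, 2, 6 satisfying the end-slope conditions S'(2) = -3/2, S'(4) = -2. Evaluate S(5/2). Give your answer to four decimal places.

0.7344

Write m_i for S''(x_i). With h_i = 1, 1 and divided differences Δ_i = 1, 4, the continuity of S' gives the tridiagonal system
  1·m_0 + 4·m_1 + 1·m_2 = 6(Δ_1 - Δ_0) = 18
Clamped end conditions give two more equations: 2h_0·m_0 + h_0·m_1 = 6(Δ_0 - S'(2)) = 15 and h_1·m_1 + 2h_1·m_2 = 6(S'(4) - Δ_1) = -36.
Solving: m_0 = 11/4, m_1 = 19/2, m_2 = -91/4.
On [2, 3], S(x) = 1 - 3/2·(x - 2) + 11/8·(x - 2)² + 9/8·(x - 2)³.
With (x - 2) = 1/2: S(5/2) = 47/64.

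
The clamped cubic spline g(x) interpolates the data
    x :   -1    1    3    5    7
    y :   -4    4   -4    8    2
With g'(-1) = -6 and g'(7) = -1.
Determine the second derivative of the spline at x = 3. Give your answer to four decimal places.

Put M_i = g'' at the i-th knot. Here h = (2, 2, 2, 2) and Δ = (4, -4, 6, -3), so the interior equations h_(i-1)·M_(i-1) + 2(h_(i-1)+h_i)·M_i + h_i·M_(i+1) = 6(Δ_i − Δ_(i-1)) read
  2·M_0 + 8·M_1 + 2·M_2 = 6(Δ_1 - Δ_0) = -48
  2·M_1 + 8·M_2 + 2·M_3 = 6(Δ_2 - Δ_1) = 60
  2·M_2 + 8·M_3 + 2·M_4 = 6(Δ_3 - Δ_2) = -54
Clamped end conditions give two more equations: 2h_0·M_0 + h_0·M_1 = 6(Δ_0 - g'(-1)) = 60 and h_3·M_3 + 2h_3·M_4 = 6(g'(7) - Δ_3) = 12.
Forward elimination and back-substitution give M_0 = 317/14, M_1 = -107/7, M_2 = 29/2, M_3 = -89/7, M_4 = 131/14.

14.5000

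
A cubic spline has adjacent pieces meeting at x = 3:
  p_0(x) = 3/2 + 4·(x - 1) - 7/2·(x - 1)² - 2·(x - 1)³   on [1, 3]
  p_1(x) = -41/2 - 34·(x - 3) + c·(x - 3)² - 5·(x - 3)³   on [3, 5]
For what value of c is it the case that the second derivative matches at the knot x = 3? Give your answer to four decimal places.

p_0''(x) = -7 - 12·(x - 1), so p_0''(3) = -31. On the right, p_1''(3) = 2c, so c = -31/2.

-15.5000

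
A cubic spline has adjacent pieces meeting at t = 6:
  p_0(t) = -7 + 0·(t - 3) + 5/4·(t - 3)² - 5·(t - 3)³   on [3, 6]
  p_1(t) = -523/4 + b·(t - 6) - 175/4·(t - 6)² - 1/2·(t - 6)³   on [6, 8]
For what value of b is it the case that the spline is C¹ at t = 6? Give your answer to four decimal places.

p_0'(t) = 0 + 5/2·(t - 3) - 15·(t - 3)², so p_0'(6) = -255/2. On the right, p_1'(6) = b, so b = -255/2.

-127.5000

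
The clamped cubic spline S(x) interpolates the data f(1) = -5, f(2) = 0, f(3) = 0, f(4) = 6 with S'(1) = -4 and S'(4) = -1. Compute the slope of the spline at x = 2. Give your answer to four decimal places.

Let M_i = S''(x_i). Step sizes h_i = 1, 1, 1; slopes of the chords Δ_i = (y_(i+1) - y_i)/h_i = 5, 0, 6.
  1·M_0 + 4·M_1 + 1·M_2 = 6(Δ_1 - Δ_0) = -30
  1·M_1 + 4·M_2 + 1·M_3 = 6(Δ_2 - Δ_1) = 36
Clamped end conditions give two more equations: 2h_0·M_0 + h_0·M_1 = 6(Δ_0 - S'(1)) = 54 and h_2·M_2 + 2h_2·M_3 = 6(S'(4) - Δ_2) = -42.
Hence M_0 = 192/5, M_1 = -114/5, M_2 = 114/5, M_3 = -162/5.
On [2, 3], S'(x) = b_1 + 2c_1·(x - 2) + 3d_1·(x - 2)² with b_1 = Δ_1 - h_1(2M_1 + M_2)/6 = 19/5, c_1 = M_1/2 = -57/5, d_1 = (M_2 - M_1)/(6h_1) = 38/5. So S'(2) = 19/5.

3.8000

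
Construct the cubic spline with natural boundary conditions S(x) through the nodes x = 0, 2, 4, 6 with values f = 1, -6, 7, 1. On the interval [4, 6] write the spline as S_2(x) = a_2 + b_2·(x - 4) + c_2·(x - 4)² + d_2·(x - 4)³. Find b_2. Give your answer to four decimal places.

With σ_i denoting the second derivative at x_i, h_i = 2, 2, 2, and Δ_i = (y_(i+1) − y_i)/h_i = -7/2, 13/2, -3:
  2·σ_0 + 8·σ_1 + 2·σ_2 = 6(Δ_1 - Δ_0) = 60
  2·σ_1 + 8·σ_2 + 2·σ_3 = 6(Δ_2 - Δ_1) = -57
Natural end conditions: σ_0 = σ_3 = 0.
Solving the tridiagonal system: σ_0 = 0, σ_1 = 99/10, σ_2 = -48/5, σ_3 = 0.
On [4, 6], with S_2(x) = a_2 + b_2·(x - 4) + c_2·(x - 4)² + d_2·(x - 4)³: c_2 = σ_2/2 = -24/5, d_2 = (σ_3 - σ_2)/(6h_2) = 4/5, b_2 = Δ_2 - h_2(2σ_2 + σ_3)/6 = 17/5.

3.4000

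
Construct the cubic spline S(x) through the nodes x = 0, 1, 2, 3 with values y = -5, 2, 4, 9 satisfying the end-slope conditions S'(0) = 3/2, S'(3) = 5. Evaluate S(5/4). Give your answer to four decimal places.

2.9984

Write σ_i for S''(x_i). With h_i = 1, 1, 1 and divided differences Δ_i = 7, 2, 5, the continuity of S' gives the tridiagonal system
  1·σ_0 + 4·σ_1 + 1·σ_2 = 6(Δ_1 - Δ_0) = -30
  1·σ_1 + 4·σ_2 + 1·σ_3 = 6(Δ_2 - Δ_1) = 18
Clamped end conditions give two more equations: 2h_0·σ_0 + h_0·σ_1 = 6(Δ_0 - S'(0)) = 33 and h_2·σ_2 + 2h_2·σ_3 = 6(S'(3) - Δ_2) = 0.
Hence σ_0 = 368/15, σ_1 = -241/15, σ_2 = 146/15, σ_3 = -73/15.
On [1, 2], S(x) = 2 + 86/15·(x - 1) - 241/30·(x - 1)² + 43/10·(x - 1)³.
With (x - 1) = 1/4: S(5/4) = 1919/640.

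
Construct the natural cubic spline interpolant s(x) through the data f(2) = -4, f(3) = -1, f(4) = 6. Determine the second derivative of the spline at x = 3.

6

Put M_i = s'' at the i-th knot. Here h = (1, 1) and Δ = (3, 7), so the interior equations h_(i-1)·M_(i-1) + 2(h_(i-1)+h_i)·M_i + h_i·M_(i+1) = 6(Δ_i − Δ_(i-1)) read
  1·M_0 + 4·M_1 + 1·M_2 = 6(Δ_1 - Δ_0) = 24
Natural end conditions: M_0 = M_2 = 0.
Forward elimination and back-substitution give M_0 = 0, M_1 = 6, M_2 = 0.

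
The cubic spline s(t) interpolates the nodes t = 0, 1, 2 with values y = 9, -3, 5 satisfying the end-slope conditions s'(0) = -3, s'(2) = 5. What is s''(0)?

Write m_i for s''(x_i). With h_i = 1, 1 and divided differences Δ_i = -12, 8, the continuity of s' gives the tridiagonal system
  1·m_0 + 4·m_1 + 1·m_2 = 6(Δ_1 - Δ_0) = 120
Clamped end conditions give two more equations: 2h_0·m_0 + h_0·m_1 = 6(Δ_0 - s'(0)) = -54 and h_1·m_1 + 2h_1·m_2 = 6(s'(2) - Δ_1) = -18.
Forward elimination and back-substitution give m_0 = -53, m_1 = 52, m_2 = -35.

-53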